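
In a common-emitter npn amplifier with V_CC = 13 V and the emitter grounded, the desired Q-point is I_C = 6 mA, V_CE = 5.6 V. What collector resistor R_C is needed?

Collector loop: V_CC = I_C·R_C + V_CE.
R_C = (V_CC − V_CE)/I_C = (13 − 5.6)/6 = 1.23 kΩ.

R_C ≈ 1.2 kΩ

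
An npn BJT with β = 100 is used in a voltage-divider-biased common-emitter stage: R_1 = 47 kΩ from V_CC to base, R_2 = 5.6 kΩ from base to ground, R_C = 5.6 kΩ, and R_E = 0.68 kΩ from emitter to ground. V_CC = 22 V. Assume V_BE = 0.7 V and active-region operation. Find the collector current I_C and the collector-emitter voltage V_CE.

Thevenize the base divider: V_Th = V_CC·R_2/(R_1+R_2) = 22×5.6/52.6 = 2.34 V, R_Th = R_1‖R_2 = 5 kΩ.
Base-emitter loop: V_Th = I_B·R_Th + V_BE + (β+1)I_B·R_E, so I_B = (2.34 − 0.7) / (5 + 101×0.68) = 0.0223 mA.
I_C = β·I_B = 100×0.0223 = 2.23 mA, and I_E = (β+1)I_B = 2.25 mA.
V_CE = V_CC − I_C·R_C − I_E·R_E = 22 − 2.23×5.6 − 2.25×0.68 = 7.99 V.
V_CE = 7.99 V > 0.2 V confirms active-region operation.

I_C ≈ 2.2 mA, V_CE ≈ 8 V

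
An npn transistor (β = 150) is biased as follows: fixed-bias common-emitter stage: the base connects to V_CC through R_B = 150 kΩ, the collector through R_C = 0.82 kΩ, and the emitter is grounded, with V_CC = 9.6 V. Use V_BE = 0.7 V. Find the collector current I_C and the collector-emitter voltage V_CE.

Base loop: V_CC = I_B·R_B + V_BE, so I_B = (9.6 − 0.7)/150 kΩ = 0.0593 mA.
In the active region I_C = β·I_B = 150 × 0.0593 = 8.9 mA.
Collector loop: V_CE = V_CC − I_C·R_C = 9.6 − 8.9×0.82 = 2.3 V.
Since V_CE = 2.3 V > V_CE(sat) ≈ 0.2 V, the transistor is in the active region as assumed.

I_C ≈ 8.9 mA, V_CE ≈ 2.3 V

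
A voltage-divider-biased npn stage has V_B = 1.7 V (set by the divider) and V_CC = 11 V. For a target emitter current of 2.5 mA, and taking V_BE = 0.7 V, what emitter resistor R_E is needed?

R_E ≈ 0.4 kΩ

V_E = V_B − V_BE = 1.7 − 0.7 = 1 V.
R_E = V_E / I_E = 1 / 2.5 = 0.4 kΩ.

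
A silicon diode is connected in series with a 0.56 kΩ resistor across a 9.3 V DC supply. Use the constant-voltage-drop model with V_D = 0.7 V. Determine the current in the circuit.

I ≈ 15 mA

KVL around the loop: 9.3 = V_D + I·R = 0.7 + I × 0.56 kΩ.
So I = (9.3 − 0.7) / 0.56 kΩ = 8.6 / 0.56 = 15.4 mA.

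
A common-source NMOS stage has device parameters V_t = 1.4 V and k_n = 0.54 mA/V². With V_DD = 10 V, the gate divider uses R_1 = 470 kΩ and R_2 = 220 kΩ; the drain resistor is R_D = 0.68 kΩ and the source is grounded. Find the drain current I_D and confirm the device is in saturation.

V_G = V_DD·R_2/(R_1+R_2) = 10×220/690 = 3.19 V. With the source grounded, V_GS = V_G = 3.19 V.
Assume saturation: I_D = (k_n/2)(V_GS − V_t)² = (0.54/2)×(3.19 − 1.4)² = 0.27×1.79² = 0.864 mA.
V_DS = V_DD − I_D·R_D = 10 − 0.864×0.68 = 9.41 V.
Saturation requires V_DS ≥ V_GS − V_t = 1.79 V; 9.41 ≥ 1.79 ✓.

I_D ≈ 0.86 mA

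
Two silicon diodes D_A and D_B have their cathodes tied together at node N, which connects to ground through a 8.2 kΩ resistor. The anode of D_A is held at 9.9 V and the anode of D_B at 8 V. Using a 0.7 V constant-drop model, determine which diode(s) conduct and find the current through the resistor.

Assume both conduct. Then node N would need to be at both 9.9−0.7 = 9.2 V and 8−0.7 = 7.3 V, which is impossible.
Assume only D_A conducts: V_N = 9.9 − 0.7 = 9.2 V, so I_R = 9.2/8.2 = 1.12 mA.
Check D_B: its anode-to-cathode voltage is 8 − 9.2 = -1.2 V < 0.7 V, so it is off. The assumption is consistent.

Only D_A conducts; I_R ≈ 1.1 mA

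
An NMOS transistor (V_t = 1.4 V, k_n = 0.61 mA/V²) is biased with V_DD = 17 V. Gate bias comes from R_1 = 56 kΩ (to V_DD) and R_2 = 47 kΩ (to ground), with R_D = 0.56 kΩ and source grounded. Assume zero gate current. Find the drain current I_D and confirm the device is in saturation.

V_G = V_DD·R_2/(R_1+R_2) = 17×47/103 = 7.76 V. With the source grounded, V_GS = V_G = 7.76 V.
Assume saturation: I_D = (k_n/2)(V_GS − V_t)² = (0.61/2)×(7.76 − 1.4)² = 0.305×6.36² = 12.3 mA.
V_DS = V_DD − I_D·R_D = 17 − 12.3×0.56 = 10.1 V.
Saturation requires V_DS ≥ V_GS − V_t = 6.36 V; 10.1 ≥ 6.36 ✓.

I_D ≈ 12 mA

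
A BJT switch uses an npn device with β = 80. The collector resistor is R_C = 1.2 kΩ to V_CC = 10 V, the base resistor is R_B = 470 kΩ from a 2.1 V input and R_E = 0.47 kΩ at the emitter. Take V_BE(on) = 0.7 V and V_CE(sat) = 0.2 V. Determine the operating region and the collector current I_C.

Assume active. Base-emitter loop: I_B = (V_BB − V_BE)/(R_B + (β+1)R_E) = (2.1 − 0.7)/(470 + 81×0.47) = 0.00276 mA.
I_C = β·I_B = 80×0.00276 = 0.22 mA.
V_CE = V_CC − I_C·R_C − I_E·R_E = 10 − 0.22×1.2 − 0.223×0.47 = 9.63 V > V_CE(sat), so the active-region assumption holds.

active; I_C ≈ 0.22 mA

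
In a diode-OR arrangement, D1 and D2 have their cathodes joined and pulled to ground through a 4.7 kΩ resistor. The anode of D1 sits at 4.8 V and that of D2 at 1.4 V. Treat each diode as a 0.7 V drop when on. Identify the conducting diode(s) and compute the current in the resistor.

Assume both conduct. Then node N would need to be at both 4.8−0.7 = 4.1 V and 1.4−0.7 = 0.7 V, which is impossible.
Assume only D1 conducts: V_N = 4.8 − 0.7 = 4.1 V, so I_R = 4.1/4.7 = 0.872 mA.
Check D2: its anode-to-cathode voltage is 1.4 − 4.1 = -2.7 V < 0.7 V, so it is off. The assumption is consistent.

Only D1 conducts; I_R ≈ 0.87 mA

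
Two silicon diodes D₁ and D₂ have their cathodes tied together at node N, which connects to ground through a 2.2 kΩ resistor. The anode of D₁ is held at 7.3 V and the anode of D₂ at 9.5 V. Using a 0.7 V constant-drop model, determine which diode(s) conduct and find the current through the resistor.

Assume both conduct. Then node N would need to be at both 7.3−0.7 = 6.6 V and 9.5−0.7 = 8.8 V, which is impossible.
Assume only D₂ conducts: V_N = 9.5 − 0.7 = 8.8 V, so I_R = 8.8/2.2 = 4 mA.
Check D₁: its anode-to-cathode voltage is 7.3 − 8.8 = -1.5 V < 0.7 V, so it is off. The assumption is consistent.

Only D₂ conducts; I_R ≈ 4 mA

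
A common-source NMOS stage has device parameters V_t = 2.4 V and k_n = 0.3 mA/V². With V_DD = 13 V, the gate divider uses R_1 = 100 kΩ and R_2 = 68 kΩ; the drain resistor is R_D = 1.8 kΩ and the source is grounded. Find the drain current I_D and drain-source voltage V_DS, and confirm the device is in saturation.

V_G = V_DD·R_2/(R_1+R_2) = 13×68/168 = 5.26 V. With the source grounded, V_GS = V_G = 5.26 V.
Assume saturation: I_D = (k_n/2)(V_GS − V_t)² = (0.3/2)×(5.26 − 2.4)² = 0.15×2.86² = 1.23 mA.
V_DS = V_DD − I_D·R_D = 13 − 1.23×1.8 = 10.8 V.
Saturation requires V_DS ≥ V_GS − V_t = 2.86 V; 10.8 ≥ 2.86 ✓.

I_D ≈ 1.2 mA, V_DS ≈ 11 V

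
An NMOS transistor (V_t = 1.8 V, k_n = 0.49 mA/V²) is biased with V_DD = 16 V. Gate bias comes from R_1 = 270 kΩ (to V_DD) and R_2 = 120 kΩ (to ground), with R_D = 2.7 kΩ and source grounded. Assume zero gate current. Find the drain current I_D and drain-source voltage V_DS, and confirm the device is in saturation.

I_D ≈ 2.4 mA, V_DS ≈ 9.5 V

V_G = V_DD·R_2/(R_1+R_2) = 16×120/390 = 4.92 V. With the source grounded, V_GS = V_G = 4.92 V.
Assume saturation: I_D = (k_n/2)(V_GS − V_t)² = (0.49/2)×(4.92 − 1.8)² = 0.245×3.12² = 2.39 mA.
V_DS = V_DD − I_D·R_D = 16 − 2.39×2.7 = 9.55 V.
Saturation requires V_DS ≥ V_GS − V_t = 3.12 V; 9.55 ≥ 3.12 ✓.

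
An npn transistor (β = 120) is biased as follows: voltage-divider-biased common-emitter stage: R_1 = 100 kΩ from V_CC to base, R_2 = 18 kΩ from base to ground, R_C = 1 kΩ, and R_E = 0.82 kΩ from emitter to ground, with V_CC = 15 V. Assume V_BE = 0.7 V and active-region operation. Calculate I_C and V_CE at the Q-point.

I_C ≈ 1.7 mA, V_CE ≈ 12 V

Thevenize the base divider: V_Th = V_CC·R_2/(R_1+R_2) = 15×18/118 = 2.29 V, R_Th = R_1‖R_2 = 15.3 kΩ.
Base-emitter loop: V_Th = I_B·R_Th + V_BE + (β+1)I_B·R_E, so I_B = (2.29 − 0.7) / (15.3 + 121×0.82) = 0.0139 mA.
I_C = β·I_B = 120×0.0139 = 1.66 mA, and I_E = (β+1)I_B = 1.68 mA.
V_CE = V_CC − I_C·R_C − I_E·R_E = 15 − 1.66×1 − 1.68×0.82 = 12 V.
V_CE = 12 V > 0.2 V confirms active-region operation.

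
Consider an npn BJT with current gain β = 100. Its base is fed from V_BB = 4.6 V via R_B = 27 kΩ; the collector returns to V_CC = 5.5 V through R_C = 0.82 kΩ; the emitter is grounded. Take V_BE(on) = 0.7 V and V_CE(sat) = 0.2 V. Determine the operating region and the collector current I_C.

Assume active: I_B = (4.6 − 0.7)/27 = 0.144 mA, giving I_C = β·I_B = 14.4 mA.
But then V_CE = 5.5 − 14.4×0.82 = -6.34 V < V_CE(sat) = 0.2 V — impossible in the active region.
So the transistor is saturated. With V_CE = 0.2 V, I_C = (V_CC − 0.2)/R_C = 5.3/0.82 = 6.46 mA.
Check: β·I_B = 14.4 mA > I_C = 6.46 mA, confirming saturation.

saturation; I_C ≈ 6.5 mA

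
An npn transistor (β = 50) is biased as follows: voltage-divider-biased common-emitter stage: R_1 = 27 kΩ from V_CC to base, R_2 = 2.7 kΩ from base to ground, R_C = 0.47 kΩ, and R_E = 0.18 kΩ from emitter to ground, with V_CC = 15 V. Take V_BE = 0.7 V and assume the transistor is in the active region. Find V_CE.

Thevenize the base divider: V_Th = V_CC·R_2/(R_1+R_2) = 15×2.7/29.7 = 1.36 V, R_Th = R_1‖R_2 = 2.45 kΩ.
Base-emitter loop: V_Th = I_B·R_Th + V_BE + (β+1)I_B·R_E, so I_B = (1.36 − 0.7) / (2.45 + 51×0.18) = 0.057 mA.
I_C = β·I_B = 50×0.057 = 2.85 mA, and I_E = (β+1)I_B = 2.91 mA.
V_CE = V_CC − I_C·R_C − I_E·R_E = 15 − 2.85×0.47 − 2.91×0.18 = 13.1 V.
V_CE = 13.1 V > 0.2 V confirms active-region operation.

V_CE ≈ 13 V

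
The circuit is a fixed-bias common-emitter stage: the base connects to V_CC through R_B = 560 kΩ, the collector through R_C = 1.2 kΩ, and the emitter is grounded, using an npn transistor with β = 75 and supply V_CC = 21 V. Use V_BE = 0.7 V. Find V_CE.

Base loop: V_CC = I_B·R_B + V_BE, so I_B = (21 − 0.7)/560 kΩ = 0.0363 mA.
In the active region I_C = β·I_B = 75 × 0.0363 = 2.72 mA.
Collector loop: V_CE = V_CC − I_C·R_C = 21 − 2.72×1.2 = 17.7 V.
Since V_CE = 17.7 V > V_CE(sat) ≈ 0.2 V, the transistor is in the active region as assumed.

V_CE ≈ 18 V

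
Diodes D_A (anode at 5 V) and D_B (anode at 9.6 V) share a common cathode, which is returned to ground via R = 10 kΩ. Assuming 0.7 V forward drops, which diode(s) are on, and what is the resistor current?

Only D_B conducts; I_R ≈ 0.89 mA

Assume both conduct. Then node N would need to be at both 5−0.7 = 4.3 V and 9.6−0.7 = 8.9 V, which is impossible.
Assume only D_B conducts: V_N = 9.6 − 0.7 = 8.9 V, so I_R = 8.9/10 = 0.89 mA.
Check D_A: its anode-to-cathode voltage is 5 − 8.9 = -3.9 V < 0.7 V, so it is off. The assumption is consistent.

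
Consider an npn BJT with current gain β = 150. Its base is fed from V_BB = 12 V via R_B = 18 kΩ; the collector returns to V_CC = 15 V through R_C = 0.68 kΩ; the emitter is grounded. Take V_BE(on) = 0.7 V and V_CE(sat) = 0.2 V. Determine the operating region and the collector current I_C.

saturation; I_C ≈ 22 mA

Assume active: I_B = (12 − 0.7)/18 = 0.628 mA, giving I_C = β·I_B = 94.2 mA.
But then V_CE = 15 − 94.2×0.68 = -49 V < V_CE(sat) = 0.2 V — impossible in the active region.
So the transistor is saturated. With V_CE = 0.2 V, I_C = (V_CC − 0.2)/R_C = 14.8/0.68 = 21.8 mA.
Check: β·I_B = 94.2 mA > I_C = 21.8 mA, confirming saturation.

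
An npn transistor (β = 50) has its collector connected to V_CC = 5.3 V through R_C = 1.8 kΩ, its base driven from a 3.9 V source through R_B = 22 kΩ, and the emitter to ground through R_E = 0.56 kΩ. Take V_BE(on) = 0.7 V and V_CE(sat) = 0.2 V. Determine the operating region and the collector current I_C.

Assume active: I_B = (3.9 − 0.7)/(22 + 51×0.56) = 0.0633 mA, I_C = β·I_B = 3.16 mA.
Then V_CE = 5.3 − 3.16×1.8 − 3.23×0.56 = -2.2 V < 0.2 V — the active assumption fails.
Re-solve with V_CE = 0.2 V. KCL at the emitter: V_E/R_E = (V_BB−0.7−V_E)/R_B + (V_CC−0.2−V_E)/R_C, giving V_E = 1.25 V.
I_C = (V_CC − 0.2 − V_E)/R_C = (5.1 − 1.25)/1.8 = 2.14 mA.
Check: I_B = (3.2 − 1.25)/22 = 0.0887 mA, and β·I_B = 4.44 mA > I_C, confirming saturation.

saturation; I_C ≈ 2.1 mA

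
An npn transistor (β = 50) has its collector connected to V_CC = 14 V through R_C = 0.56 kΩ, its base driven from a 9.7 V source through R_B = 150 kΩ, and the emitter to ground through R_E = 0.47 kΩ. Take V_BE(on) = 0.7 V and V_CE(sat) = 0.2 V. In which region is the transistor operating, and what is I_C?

Assume active. Base-emitter loop: I_B = (V_BB − V_BE)/(R_B + (β+1)R_E) = (9.7 − 0.7)/(150 + 51×0.47) = 0.0517 mA.
I_C = β·I_B = 50×0.0517 = 2.59 mA.
V_CE = V_CC − I_C·R_C − I_E·R_E = 14 − 2.59×0.56 − 2.64×0.47 = 11.3 V > V_CE(sat), so the active-region assumption holds.

active; I_C ≈ 2.6 mA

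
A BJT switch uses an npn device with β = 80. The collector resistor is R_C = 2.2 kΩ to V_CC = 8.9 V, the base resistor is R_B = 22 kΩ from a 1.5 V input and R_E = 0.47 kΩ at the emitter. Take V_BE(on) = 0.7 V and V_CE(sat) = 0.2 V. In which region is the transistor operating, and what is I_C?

active; I_C ≈ 1.1 mA

Assume active. Base-emitter loop: I_B = (V_BB − V_BE)/(R_B + (β+1)R_E) = (1.5 − 0.7)/(22 + 81×0.47) = 0.0133 mA.
I_C = β·I_B = 80×0.0133 = 1.07 mA.
V_CE = V_CC − I_C·R_C − I_E·R_E = 8.9 − 1.07×2.2 − 1.08×0.47 = 6.05 V > V_CE(sat), so the active-region assumption holds.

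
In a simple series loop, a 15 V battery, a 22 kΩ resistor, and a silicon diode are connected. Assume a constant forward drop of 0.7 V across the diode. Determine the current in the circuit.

KVL around the loop: 15 = V_D + I·R = 0.7 + I × 22 kΩ.
So I = (15 − 0.7) / 22 kΩ = 14.3 / 22 = 0.65 mA.

I ≈ 0.65 mA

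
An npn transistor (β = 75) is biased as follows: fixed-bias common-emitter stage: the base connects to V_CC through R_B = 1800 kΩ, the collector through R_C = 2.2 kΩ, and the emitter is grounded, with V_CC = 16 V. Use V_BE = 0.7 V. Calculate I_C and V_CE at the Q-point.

I_C ≈ 0.64 mA, V_CE ≈ 15 V

Base loop: V_CC = I_B·R_B + V_BE, so I_B = (16 − 0.7)/1800 kΩ = 0.0085 mA.
In the active region I_C = β·I_B = 75 × 0.0085 = 0.638 mA.
Collector loop: V_CE = V_CC − I_C·R_C = 16 − 0.638×2.2 = 14.6 V.
Since V_CE = 14.6 V > V_CE(sat) ≈ 0.2 V, the transistor is in the active region as assumed.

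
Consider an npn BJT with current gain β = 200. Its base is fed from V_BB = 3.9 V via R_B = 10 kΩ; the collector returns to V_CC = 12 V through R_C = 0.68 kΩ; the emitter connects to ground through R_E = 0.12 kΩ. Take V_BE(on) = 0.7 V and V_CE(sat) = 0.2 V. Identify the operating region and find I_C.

saturation; I_C ≈ 15 mA

Assume active: I_B = (3.9 − 0.7)/(10 + 201×0.12) = 0.0938 mA, I_C = β·I_B = 18.8 mA.
Then V_CE = 12 − 18.8×0.68 − 18.9×0.12 = -3.02 V < 0.2 V — the active assumption fails.
Re-solve with V_CE = 0.2 V. KCL at the emitter: V_E/R_E = (V_BB−0.7−V_E)/R_B + (V_CC−0.2−V_E)/R_C, giving V_E = 1.78 V.
I_C = (V_CC − 0.2 − V_E)/R_C = (11.8 − 1.78)/0.68 = 14.7 mA.
Check: I_B = (3.2 − 1.78)/10 = 0.142 mA, and β·I_B = 28.3 mA > I_C, confirming saturation.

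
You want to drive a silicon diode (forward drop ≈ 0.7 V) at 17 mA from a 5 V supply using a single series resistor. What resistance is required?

The resistor drops V_S − V_D = 5 − 0.7 = 4.3 V at 17 mA.
R = 4.3 V / 17 mA = 0.253 kΩ.

R ≈ 0.25 kΩ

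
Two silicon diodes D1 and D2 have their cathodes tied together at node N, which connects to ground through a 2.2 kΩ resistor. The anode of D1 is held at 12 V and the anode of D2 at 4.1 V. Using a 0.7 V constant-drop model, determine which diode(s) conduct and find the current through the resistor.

Only D1 conducts; I_R ≈ 5.1 mA

Assume both conduct. Then node N would need to be at both 12−0.7 = 11.3 V and 4.1−0.7 = 3.4 V, which is impossible.
Assume only D1 conducts: V_N = 12 − 0.7 = 11.3 V, so I_R = 11.3/2.2 = 5.14 mA.
Check D2: its anode-to-cathode voltage is 4.1 − 11.3 = -7.2 V < 0.7 V, so it is off. The assumption is consistent.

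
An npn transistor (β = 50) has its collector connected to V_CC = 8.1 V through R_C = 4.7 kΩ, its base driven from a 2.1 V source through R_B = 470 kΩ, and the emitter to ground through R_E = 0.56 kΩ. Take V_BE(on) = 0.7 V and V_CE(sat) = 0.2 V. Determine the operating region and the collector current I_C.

Assume active. Base-emitter loop: I_B = (V_BB − V_BE)/(R_B + (β+1)R_E) = (2.1 − 0.7)/(470 + 51×0.56) = 0.00281 mA.
I_C = β·I_B = 50×0.00281 = 0.14 mA.
V_CE = V_CC − I_C·R_C − I_E·R_E = 8.1 − 0.14×4.7 − 0.143×0.56 = 7.36 V > V_CE(sat), so the active-region assumption holds.

active; I_C ≈ 0.14 mA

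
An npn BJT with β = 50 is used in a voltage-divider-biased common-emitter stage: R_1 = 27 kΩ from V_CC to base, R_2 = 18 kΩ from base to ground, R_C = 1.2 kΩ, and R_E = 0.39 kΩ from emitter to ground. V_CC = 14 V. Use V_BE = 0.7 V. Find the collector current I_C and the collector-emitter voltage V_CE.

Thevenize the base divider: V_Th = V_CC·R_2/(R_1+R_2) = 14×18/45 = 5.6 V, R_Th = R_1‖R_2 = 10.8 kΩ.
Base-emitter loop: V_Th = I_B·R_Th + V_BE + (β+1)I_B·R_E, so I_B = (5.6 − 0.7) / (10.8 + 51×0.39) = 0.16 mA.
I_C = β·I_B = 50×0.16 = 7.98 mA, and I_E = (β+1)I_B = 8.14 mA.
V_CE = V_CC − I_C·R_C − I_E·R_E = 14 − 7.98×1.2 − 8.14×0.39 = 1.24 V.
V_CE = 1.24 V > 0.2 V confirms active-region operation.

I_C ≈ 8 mA, V_CE ≈ 1.2 V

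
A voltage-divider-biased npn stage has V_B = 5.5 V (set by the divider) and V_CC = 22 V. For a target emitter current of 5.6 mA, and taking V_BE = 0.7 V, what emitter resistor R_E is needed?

V_E = V_B − V_BE = 5.5 − 0.7 = 4.8 V.
R_E = V_E / I_E = 4.8 / 5.6 = 0.857 kΩ.

R_E ≈ 0.86 kΩ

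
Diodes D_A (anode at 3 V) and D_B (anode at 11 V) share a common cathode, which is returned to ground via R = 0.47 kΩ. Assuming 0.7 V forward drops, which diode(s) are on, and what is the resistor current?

Only D_B conducts; I_R ≈ 22 mA

Assume both conduct. Then node N would need to be at both 3−0.7 = 2.3 V and 11−0.7 = 10.3 V, which is impossible.
Assume only D_B conducts: V_N = 11 − 0.7 = 10.3 V, so I_R = 10.3/0.47 = 21.9 mA.
Check D_A: its anode-to-cathode voltage is 3 − 10.3 = -7.3 V < 0.7 V, so it is off. The assumption is consistent.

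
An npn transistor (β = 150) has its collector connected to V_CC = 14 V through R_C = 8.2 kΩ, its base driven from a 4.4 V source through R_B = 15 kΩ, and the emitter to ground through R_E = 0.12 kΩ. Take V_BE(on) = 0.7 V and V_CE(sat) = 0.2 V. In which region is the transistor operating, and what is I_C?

Assume active: I_B = (4.4 − 0.7)/(15 + 151×0.12) = 0.112 mA, I_C = β·I_B = 16.8 mA.
Then V_CE = 14 − 16.8×8.2 − 16.9×0.12 = -125 V < 0.2 V — the active assumption fails.
Re-solve with V_CE = 0.2 V. KCL at the emitter: V_E/R_E = (V_BB−0.7−V_E)/R_B + (V_CC−0.2−V_E)/R_C, giving V_E = 0.226 V.
I_C = (V_CC − 0.2 − V_E)/R_C = (13.8 − 0.226)/8.2 = 1.66 mA.
Check: I_B = (3.7 − 0.226)/15 = 0.232 mA, and β·I_B = 34.7 mA > I_C, confirming saturation.

saturation; I_C ≈ 1.7 mA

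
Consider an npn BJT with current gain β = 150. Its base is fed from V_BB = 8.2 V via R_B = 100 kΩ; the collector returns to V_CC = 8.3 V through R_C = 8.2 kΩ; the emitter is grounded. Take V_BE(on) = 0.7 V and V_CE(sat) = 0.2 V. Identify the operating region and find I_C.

Assume active: I_B = (8.2 − 0.7)/100 = 0.075 mA, giving I_C = β·I_B = 11.2 mA.
But then V_CE = 8.3 − 11.2×8.2 = -83.9 V < V_CE(sat) = 0.2 V — impossible in the active region.
So the transistor is saturated. With V_CE = 0.2 V, I_C = (V_CC − 0.2)/R_C = 8.1/8.2 = 0.988 mA.
Check: β·I_B = 11.2 mA > I_C = 0.988 mA, confirming saturation.

saturation; I_C ≈ 0.99 mA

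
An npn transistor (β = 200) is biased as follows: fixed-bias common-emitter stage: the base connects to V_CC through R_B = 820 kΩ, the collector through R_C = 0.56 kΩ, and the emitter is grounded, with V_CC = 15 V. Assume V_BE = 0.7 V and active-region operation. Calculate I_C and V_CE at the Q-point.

Base loop: V_CC = I_B·R_B + V_BE, so I_B = (15 − 0.7)/820 kΩ = 0.0174 mA.
In the active region I_C = β·I_B = 200 × 0.0174 = 3.49 mA.
Collector loop: V_CE = V_CC − I_C·R_C = 15 − 3.49×0.56 = 13 V.
Since V_CE = 13 V > V_CE(sat) ≈ 0.2 V, the transistor is in the active region as assumed.

I_C ≈ 3.5 mA, V_CE ≈ 13 V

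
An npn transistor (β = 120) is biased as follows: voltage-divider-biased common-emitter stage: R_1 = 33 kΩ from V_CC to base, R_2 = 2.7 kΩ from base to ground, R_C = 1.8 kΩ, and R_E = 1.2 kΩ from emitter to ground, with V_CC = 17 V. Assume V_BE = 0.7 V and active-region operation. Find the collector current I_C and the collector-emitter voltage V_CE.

Thevenize the base divider: V_Th = V_CC·R_2/(R_1+R_2) = 17×2.7/35.7 = 1.29 V, R_Th = R_1‖R_2 = 2.5 kΩ.
Base-emitter loop: V_Th = I_B·R_Th + V_BE + (β+1)I_B·R_E, so I_B = (1.29 − 0.7) / (2.5 + 121×1.2) = 0.00397 mA.
I_C = β·I_B = 120×0.00397 = 0.476 mA, and I_E = (β+1)I_B = 0.48 mA.
V_CE = V_CC − I_C·R_C − I_E·R_E = 17 − 0.476×1.8 − 0.48×1.2 = 15.6 V.
V_CE = 15.6 V > 0.2 V confirms active-region operation.

I_C ≈ 0.48 mA, V_CE ≈ 16 V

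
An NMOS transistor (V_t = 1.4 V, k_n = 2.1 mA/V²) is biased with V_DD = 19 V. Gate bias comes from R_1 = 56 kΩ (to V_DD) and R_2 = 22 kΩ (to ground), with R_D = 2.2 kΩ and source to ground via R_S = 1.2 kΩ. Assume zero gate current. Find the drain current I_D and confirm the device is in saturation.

V_G = V_DD·R_2/(R_1+R_2) = 19×22/78 = 5.36 V.
Assume saturation: I_D = (k_n/2)(V_GS − V_t)² with V_GS = V_G − I_D·R_S = 5.36 − 1.2·I_D.
Substituting gives 1.51·I_D² − 11·I_D + 16.5 = 0, with roots I_D = 2.12 or 5.14 mA.
The root I_D = 5.14 mA gives V_GS = -0.813 V ≤ V_t, so take I_D = 2.12 mA.
Then V_GS = 2.82 V and V_DS = V_DD − I_D(R_D+R_S) = 19 − 2.12×3.4 = 11.8 V.
Saturation requires V_DS ≥ V_GS − V_t = 1.42 V; 11.8 ≥ 1.42 ✓.

I_D ≈ 2.1 mA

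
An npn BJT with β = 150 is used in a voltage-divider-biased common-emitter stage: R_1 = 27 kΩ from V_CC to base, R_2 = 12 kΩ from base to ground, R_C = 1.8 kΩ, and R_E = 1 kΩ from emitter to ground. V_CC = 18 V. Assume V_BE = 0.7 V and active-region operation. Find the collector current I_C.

Thevenize the base divider: V_Th = V_CC·R_2/(R_1+R_2) = 18×12/39 = 5.54 V, R_Th = R_1‖R_2 = 8.31 kΩ.
Base-emitter loop: V_Th = I_B·R_Th + V_BE + (β+1)I_B·R_E, so I_B = (5.54 − 0.7) / (8.31 + 151×1) = 0.0304 mA.
I_C = β·I_B = 150×0.0304 = 4.56 mA, and I_E = (β+1)I_B = 4.59 mA.
V_CE = V_CC − I_C·R_C − I_E·R_E = 18 − 4.56×1.8 − 4.59×1 = 5.21 V.
V_CE = 5.21 V > 0.2 V confirms active-region operation.

I_C ≈ 4.6 mA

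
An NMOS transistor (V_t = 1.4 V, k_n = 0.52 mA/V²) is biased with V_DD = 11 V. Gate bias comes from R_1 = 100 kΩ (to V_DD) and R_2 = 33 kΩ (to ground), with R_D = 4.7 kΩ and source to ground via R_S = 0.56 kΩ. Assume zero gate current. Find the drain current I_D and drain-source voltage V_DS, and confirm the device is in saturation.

V_G = V_DD·R_2/(R_1+R_2) = 11×33/133 = 2.73 V.
Assume saturation: I_D = (k_n/2)(V_GS − V_t)² with V_GS = V_G − I_D·R_S = 2.73 − 0.56·I_D.
Substituting gives 0.0815·I_D² − 1.39·I_D + 0.459 = 0, with roots I_D = 0.338 or 16.7 mA.
The root I_D = 16.7 mA gives V_GS = -6.61 V ≤ V_t, so take I_D = 0.338 mA.
Then V_GS = 2.54 V and V_DS = V_DD − I_D(R_D+R_S) = 11 − 0.338×5.26 = 9.22 V.
Saturation requires V_DS ≥ V_GS − V_t = 1.14 V; 9.22 ≥ 1.14 ✓.

I_D ≈ 0.34 mA, V_DS ≈ 9.2 V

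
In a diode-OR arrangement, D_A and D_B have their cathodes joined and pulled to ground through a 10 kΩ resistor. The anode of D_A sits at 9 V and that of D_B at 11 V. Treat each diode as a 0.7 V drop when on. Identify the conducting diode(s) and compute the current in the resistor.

Assume both conduct. Then node N would need to be at both 9−0.7 = 8.3 V and 11−0.7 = 10.3 V, which is impossible.
Assume only D_B conducts: V_N = 11 − 0.7 = 10.3 V, so I_R = 10.3/10 = 1.03 mA.
Check D_A: its anode-to-cathode voltage is 9 − 10.3 = -1.3 V < 0.7 V, so it is off. The assumption is consistent.

Only D_B conducts; I_R ≈ 1 mA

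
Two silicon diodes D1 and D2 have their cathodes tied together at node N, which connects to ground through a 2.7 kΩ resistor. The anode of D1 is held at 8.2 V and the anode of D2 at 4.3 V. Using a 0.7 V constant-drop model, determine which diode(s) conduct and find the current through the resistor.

Only D1 conducts; I_R ≈ 2.8 mA

Assume both conduct. Then node N would need to be at both 8.2−0.7 = 7.5 V and 4.3−0.7 = 3.6 V, which is impossible.
Assume only D1 conducts: V_N = 8.2 − 0.7 = 7.5 V, so I_R = 7.5/2.7 = 2.78 mA.
Check D2: its anode-to-cathode voltage is 4.3 − 7.5 = -3.2 V < 0.7 V, so it is off. The assumption is consistent.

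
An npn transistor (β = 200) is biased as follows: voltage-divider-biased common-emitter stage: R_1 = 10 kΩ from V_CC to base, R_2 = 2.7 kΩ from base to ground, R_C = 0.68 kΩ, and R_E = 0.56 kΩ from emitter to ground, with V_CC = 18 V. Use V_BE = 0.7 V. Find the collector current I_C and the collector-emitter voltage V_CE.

I_C ≈ 5.5 mA, V_CE ≈ 11 V

Thevenize the base divider: V_Th = V_CC·R_2/(R_1+R_2) = 18×2.7/12.7 = 3.83 V, R_Th = R_1‖R_2 = 2.13 kΩ.
Base-emitter loop: V_Th = I_B·R_Th + V_BE + (β+1)I_B·R_E, so I_B = (3.83 − 0.7) / (2.13 + 201×0.56) = 0.0273 mA.
I_C = β·I_B = 200×0.0273 = 5.45 mA, and I_E = (β+1)I_B = 5.48 mA.
V_CE = V_CC − I_C·R_C − I_E·R_E = 18 − 5.45×0.68 − 5.48×0.56 = 11.2 V.
V_CE = 11.2 V > 0.2 V confirms active-region operation.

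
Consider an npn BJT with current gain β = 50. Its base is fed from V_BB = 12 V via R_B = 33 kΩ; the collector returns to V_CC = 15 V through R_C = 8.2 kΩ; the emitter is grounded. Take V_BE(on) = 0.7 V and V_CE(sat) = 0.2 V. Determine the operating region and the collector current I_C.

Assume active: I_B = (12 − 0.7)/33 = 0.342 mA, giving I_C = β·I_B = 17.1 mA.
But then V_CE = 15 − 17.1×8.2 = -125 V < V_CE(sat) = 0.2 V — impossible in the active region.
So the transistor is saturated. With V_CE = 0.2 V, I_C = (V_CC − 0.2)/R_C = 14.8/8.2 = 1.8 mA.
Check: β·I_B = 17.1 mA > I_C = 1.8 mA, confirming saturation.

saturation; I_C ≈ 1.8 mA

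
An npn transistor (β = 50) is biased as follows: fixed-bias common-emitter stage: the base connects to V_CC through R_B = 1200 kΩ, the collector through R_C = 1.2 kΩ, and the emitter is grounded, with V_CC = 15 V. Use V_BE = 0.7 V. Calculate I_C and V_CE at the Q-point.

I_C ≈ 0.6 mA, V_CE ≈ 14 V

Base loop: V_CC = I_B·R_B + V_BE, so I_B = (15 − 0.7)/1200 kΩ = 0.0119 mA.
In the active region I_C = β·I_B = 50 × 0.0119 = 0.596 mA.
Collector loop: V_CE = V_CC − I_C·R_C = 15 − 0.596×1.2 = 14.3 V.
Since V_CE = 14.3 V > V_CE(sat) ≈ 0.2 V, the transistor is in the active region as assumed.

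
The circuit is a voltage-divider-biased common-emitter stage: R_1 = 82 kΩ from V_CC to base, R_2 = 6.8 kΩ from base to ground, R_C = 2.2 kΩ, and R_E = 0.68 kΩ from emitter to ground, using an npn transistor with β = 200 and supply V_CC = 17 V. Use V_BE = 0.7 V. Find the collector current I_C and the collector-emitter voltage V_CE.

I_C ≈ 0.84 mA, V_CE ≈ 15 V

Thevenize the base divider: V_Th = V_CC·R_2/(R_1+R_2) = 17×6.8/88.8 = 1.3 V, R_Th = R_1‖R_2 = 6.28 kΩ.
Base-emitter loop: V_Th = I_B·R_Th + V_BE + (β+1)I_B·R_E, so I_B = (1.3 − 0.7) / (6.28 + 201×0.68) = 0.00421 mA.
I_C = β·I_B = 200×0.00421 = 0.842 mA, and I_E = (β+1)I_B = 0.846 mA.
V_CE = V_CC − I_C·R_C − I_E·R_E = 17 − 0.842×2.2 − 0.846×0.68 = 14.6 V.
V_CE = 14.6 V > 0.2 V confirms active-region operation.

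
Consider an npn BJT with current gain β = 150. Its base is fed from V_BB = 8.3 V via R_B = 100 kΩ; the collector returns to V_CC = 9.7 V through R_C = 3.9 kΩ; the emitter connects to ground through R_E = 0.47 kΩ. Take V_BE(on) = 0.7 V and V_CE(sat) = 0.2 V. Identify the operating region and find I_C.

saturation; I_C ≈ 2.2 mA

Assume active: I_B = (8.3 − 0.7)/(100 + 151×0.47) = 0.0445 mA, I_C = β·I_B = 6.67 mA.
Then V_CE = 9.7 − 6.67×3.9 − 6.71×0.47 = -19.5 V < 0.2 V — the active assumption fails.
Re-solve with V_CE = 0.2 V. KCL at the emitter: V_E/R_E = (V_BB−0.7−V_E)/R_B + (V_CC−0.2−V_E)/R_C, giving V_E = 1.05 V.
I_C = (V_CC − 0.2 − V_E)/R_C = (9.5 − 1.05)/3.9 = 2.17 mA.
Check: I_B = (7.6 − 1.05)/100 = 0.0655 mA, and β·I_B = 9.83 mA > I_C, confirming saturation.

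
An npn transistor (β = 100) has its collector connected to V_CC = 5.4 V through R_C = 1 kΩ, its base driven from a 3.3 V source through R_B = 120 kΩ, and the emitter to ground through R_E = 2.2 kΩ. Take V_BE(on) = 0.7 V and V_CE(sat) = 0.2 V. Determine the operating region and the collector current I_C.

Assume active. Base-emitter loop: I_B = (V_BB − V_BE)/(R_B + (β+1)R_E) = (3.3 − 0.7)/(120 + 101×2.2) = 0.0076 mA.
I_C = β·I_B = 100×0.0076 = 0.76 mA.
V_CE = V_CC − I_C·R_C − I_E·R_E = 5.4 − 0.76×1 − 0.767×2.2 = 2.95 V > V_CE(sat), so the active-region assumption holds.

active; I_C ≈ 0.76 mA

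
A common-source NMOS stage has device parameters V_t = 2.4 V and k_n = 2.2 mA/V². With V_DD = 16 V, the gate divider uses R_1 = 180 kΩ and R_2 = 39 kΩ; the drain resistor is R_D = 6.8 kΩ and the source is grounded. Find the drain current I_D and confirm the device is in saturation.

V_G = V_DD·R_2/(R_1+R_2) = 16×39/219 = 2.85 V. With the source grounded, V_GS = V_G = 2.85 V.
Assume saturation: I_D = (k_n/2)(V_GS − V_t)² = (2.2/2)×(2.85 − 2.4)² = 1.1×0.449² = 0.222 mA.
V_DS = V_DD − I_D·R_D = 16 − 0.222×6.8 = 14.5 V.
Saturation requires V_DS ≥ V_GS − V_t = 0.449 V; 14.5 ≥ 0.449 ✓.

I_D ≈ 0.22 mA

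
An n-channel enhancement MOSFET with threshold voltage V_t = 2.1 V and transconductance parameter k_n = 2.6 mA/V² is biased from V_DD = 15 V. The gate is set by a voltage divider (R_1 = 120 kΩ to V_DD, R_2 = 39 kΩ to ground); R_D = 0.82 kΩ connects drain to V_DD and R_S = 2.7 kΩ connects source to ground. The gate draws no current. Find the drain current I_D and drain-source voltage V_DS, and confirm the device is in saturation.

I_D ≈ 0.38 mA, V_DS ≈ 14 V

V_G = V_DD·R_2/(R_1+R_2) = 15×39/159 = 3.68 V.
Assume saturation: I_D = (k_n/2)(V_GS − V_t)² with V_GS = V_G − I_D·R_S = 3.68 − 2.7·I_D.
Substituting gives 9.48·I_D² − 12.1·I_D + 3.24 = 0, with roots I_D = 0.384 or 0.892 mA.
The root I_D = 0.892 mA gives V_GS = 1.27 V ≤ V_t, so take I_D = 0.384 mA.
Then V_GS = 2.64 V and V_DS = V_DD − I_D(R_D+R_S) = 15 − 0.384×3.52 = 13.6 V.
Saturation requires V_DS ≥ V_GS − V_t = 0.543 V; 13.6 ≥ 0.543 ✓.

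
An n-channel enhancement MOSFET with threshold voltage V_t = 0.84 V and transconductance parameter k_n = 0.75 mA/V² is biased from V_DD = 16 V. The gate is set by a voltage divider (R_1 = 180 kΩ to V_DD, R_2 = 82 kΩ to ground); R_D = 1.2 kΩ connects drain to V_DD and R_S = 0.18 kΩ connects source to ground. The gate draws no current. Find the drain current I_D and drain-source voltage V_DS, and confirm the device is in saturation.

I_D ≈ 4.3 mA, V_DS ≈ 10 V

V_G = V_DD·R_2/(R_1+R_2) = 16×82/262 = 5.01 V.
Assume saturation: I_D = (k_n/2)(V_GS − V_t)² with V_GS = V_G − I_D·R_S = 5.01 − 0.18·I_D.
Substituting gives 0.0122·I_D² − 1.56·I_D + 6.51 = 0, with roots I_D = 4.31 or 124 mA.
The root I_D = 124 mA gives V_GS = -17.4 V ≤ V_t, so take I_D = 4.31 mA.
Then V_GS = 4.23 V and V_DS = V_DD − I_D(R_D+R_S) = 16 − 4.31×1.38 = 10 V.
Saturation requires V_DS ≥ V_GS − V_t = 3.39 V; 10 ≥ 3.39 ✓.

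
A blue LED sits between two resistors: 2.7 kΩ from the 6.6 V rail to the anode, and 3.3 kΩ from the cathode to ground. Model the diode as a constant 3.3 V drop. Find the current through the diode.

The two resistors are in series with the diode, so KVL gives 6.6 = I·2.7 + 3.3 + I·3.3.
I = (6.6 − 3.3) / (2.7 + 3.3) kΩ = 3.3 / 6 = 0.55 mA.

I ≈ 0.55 mA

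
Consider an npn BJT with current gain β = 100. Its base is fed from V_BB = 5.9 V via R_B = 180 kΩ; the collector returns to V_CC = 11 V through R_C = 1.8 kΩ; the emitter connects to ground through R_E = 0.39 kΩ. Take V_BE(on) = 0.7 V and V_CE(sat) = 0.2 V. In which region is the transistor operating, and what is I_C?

Assume active. Base-emitter loop: I_B = (V_BB − V_BE)/(R_B + (β+1)R_E) = (5.9 − 0.7)/(180 + 101×0.39) = 0.0237 mA.
I_C = β·I_B = 100×0.0237 = 2.37 mA.
V_CE = V_CC − I_C·R_C − I_E·R_E = 11 − 2.37×1.8 − 2.39×0.39 = 5.8 V > V_CE(sat), so the active-region assumption holds.

active; I_C ≈ 2.4 mA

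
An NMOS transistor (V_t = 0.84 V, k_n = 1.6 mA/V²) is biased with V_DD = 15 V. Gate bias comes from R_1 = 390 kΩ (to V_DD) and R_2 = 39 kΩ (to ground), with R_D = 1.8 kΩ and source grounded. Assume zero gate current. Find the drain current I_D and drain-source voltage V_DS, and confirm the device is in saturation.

V_G = V_DD·R_2/(R_1+R_2) = 15×39/429 = 1.36 V. With the source grounded, V_GS = V_G = 1.36 V.
Assume saturation: I_D = (k_n/2)(V_GS − V_t)² = (1.6/2)×(1.36 − 0.84)² = 0.8×0.524² = 0.219 mA.
V_DS = V_DD − I_D·R_D = 15 − 0.219×1.8 = 14.6 V.
Saturation requires V_DS ≥ V_GS − V_t = 0.524 V; 14.6 ≥ 0.524 ✓.

I_D ≈ 0.22 mA, V_DS ≈ 15 V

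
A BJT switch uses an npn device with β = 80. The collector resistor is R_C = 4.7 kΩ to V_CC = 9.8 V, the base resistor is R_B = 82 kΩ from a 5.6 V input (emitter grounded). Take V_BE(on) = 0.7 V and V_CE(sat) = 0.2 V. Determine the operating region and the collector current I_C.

saturation; I_C ≈ 2 mA

Assume active: I_B = (5.6 − 0.7)/82 = 0.0598 mA, giving I_C = β·I_B = 4.78 mA.
But then V_CE = 9.8 − 4.78×4.7 = -12.7 V < V_CE(sat) = 0.2 V — impossible in the active region.
So the transistor is saturated. With V_CE = 0.2 V, I_C = (V_CC − 0.2)/R_C = 9.6/4.7 = 2.04 mA.
Check: β·I_B = 4.78 mA > I_C = 2.04 mA, confirming saturation.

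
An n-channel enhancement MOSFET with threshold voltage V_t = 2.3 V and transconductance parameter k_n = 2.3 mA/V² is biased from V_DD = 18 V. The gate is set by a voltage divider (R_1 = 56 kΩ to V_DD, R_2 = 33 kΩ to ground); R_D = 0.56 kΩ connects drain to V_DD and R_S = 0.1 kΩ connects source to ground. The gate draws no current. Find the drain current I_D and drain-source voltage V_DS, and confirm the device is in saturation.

I_D ≈ 12 mA, V_DS ≈ 10 V

V_G = V_DD·R_2/(R_1+R_2) = 18×33/89 = 6.67 V.
Assume saturation: I_D = (k_n/2)(V_GS − V_t)² with V_GS = V_G − I_D·R_S = 6.67 − 0.1·I_D.
Substituting gives 0.0115·I_D² − 2.01·I_D + 22 = 0, with roots I_D = 11.8 or 163 mA.
The root I_D = 163 mA gives V_GS = -9.59 V ≤ V_t, so take I_D = 11.8 mA.
Then V_GS = 5.5 V and V_DS = V_DD − I_D(R_D+R_S) = 18 − 11.8×0.66 = 10.2 V.
Saturation requires V_DS ≥ V_GS − V_t = 3.2 V; 10.2 ≥ 3.2 ✓.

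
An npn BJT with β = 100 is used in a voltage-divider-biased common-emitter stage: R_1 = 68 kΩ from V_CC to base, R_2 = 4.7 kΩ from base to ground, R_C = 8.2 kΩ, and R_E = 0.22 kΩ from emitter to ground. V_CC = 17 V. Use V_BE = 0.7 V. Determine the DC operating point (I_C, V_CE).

I_C ≈ 1.5 mA, V_CE ≈ 4.4 V

Thevenize the base divider: V_Th = V_CC·R_2/(R_1+R_2) = 17×4.7/72.7 = 1.1 V, R_Th = R_1‖R_2 = 4.4 kΩ.
Base-emitter loop: V_Th = I_B·R_Th + V_BE + (β+1)I_B·R_E, so I_B = (1.1 − 0.7) / (4.4 + 101×0.22) = 0.015 mA.
I_C = β·I_B = 100×0.015 = 1.5 mA, and I_E = (β+1)I_B = 1.51 mA.
V_CE = V_CC − I_C·R_C − I_E·R_E = 17 − 1.5×8.2 − 1.51×0.22 = 4.37 V.
V_CE = 4.37 V > 0.2 V confirms active-region operation.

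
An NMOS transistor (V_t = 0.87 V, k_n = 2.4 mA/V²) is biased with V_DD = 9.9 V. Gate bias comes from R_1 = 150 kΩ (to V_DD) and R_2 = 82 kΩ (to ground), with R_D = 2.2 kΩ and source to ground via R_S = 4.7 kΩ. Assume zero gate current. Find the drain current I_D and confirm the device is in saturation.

I_D ≈ 0.43 mA

V_G = V_DD·R_2/(R_1+R_2) = 9.9×82/232 = 3.5 V.
Assume saturation: I_D = (k_n/2)(V_GS − V_t)² with V_GS = V_G − I_D·R_S = 3.5 − 4.7·I_D.
Substituting gives 26.5·I_D² − 30.7·I_D + 8.29 = 0, with roots I_D = 0.432 or 0.725 mA.
The root I_D = 0.725 mA gives V_GS = 0.0929 V ≤ V_t, so take I_D = 0.432 mA.
Then V_GS = 1.47 V and V_DS = V_DD − I_D(R_D+R_S) = 9.9 − 0.432×6.9 = 6.92 V.
Saturation requires V_DS ≥ V_GS − V_t = 0.6 V; 6.92 ≥ 0.6 ✓.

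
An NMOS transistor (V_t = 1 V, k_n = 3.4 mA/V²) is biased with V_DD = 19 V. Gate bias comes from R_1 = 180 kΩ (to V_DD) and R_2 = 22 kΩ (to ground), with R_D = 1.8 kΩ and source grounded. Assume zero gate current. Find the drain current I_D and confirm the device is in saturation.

V_G = V_DD·R_2/(R_1+R_2) = 19×22/202 = 2.07 V. With the source grounded, V_GS = V_G = 2.07 V.
Assume saturation: I_D = (k_n/2)(V_GS − V_t)² = (3.4/2)×(2.07 − 1)² = 1.7×1.07² = 1.94 mA.
V_DS = V_DD − I_D·R_D = 19 − 1.94×1.8 = 15.5 V.
Saturation requires V_DS ≥ V_GS − V_t = 1.07 V; 15.5 ≥ 1.07 ✓.

I_D ≈ 1.9 mA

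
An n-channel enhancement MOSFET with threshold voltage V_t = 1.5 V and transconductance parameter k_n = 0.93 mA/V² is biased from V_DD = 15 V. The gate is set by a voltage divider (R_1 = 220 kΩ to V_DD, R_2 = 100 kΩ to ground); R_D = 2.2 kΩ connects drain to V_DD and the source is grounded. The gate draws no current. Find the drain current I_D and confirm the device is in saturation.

V_G = V_DD·R_2/(R_1+R_2) = 15×100/320 = 4.69 V. With the source grounded, V_GS = V_G = 4.69 V.
Assume saturation: I_D = (k_n/2)(V_GS − V_t)² = (0.93/2)×(4.69 − 1.5)² = 0.465×3.19² = 4.72 mA.
V_DS = V_DD − I_D·R_D = 15 − 4.72×2.2 = 4.61 V.
Saturation requires V_DS ≥ V_GS − V_t = 3.19 V; 4.61 ≥ 3.19 ✓.

I_D ≈ 4.7 mA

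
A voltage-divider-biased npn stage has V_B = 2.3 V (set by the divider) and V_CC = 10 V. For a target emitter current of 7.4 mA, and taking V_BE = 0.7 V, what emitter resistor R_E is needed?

V_E = V_B − V_BE = 2.3 − 0.7 = 1.6 V.
R_E = V_E / I_E = 1.6 / 7.4 = 0.216 kΩ.

R_E ≈ 0.22 kΩ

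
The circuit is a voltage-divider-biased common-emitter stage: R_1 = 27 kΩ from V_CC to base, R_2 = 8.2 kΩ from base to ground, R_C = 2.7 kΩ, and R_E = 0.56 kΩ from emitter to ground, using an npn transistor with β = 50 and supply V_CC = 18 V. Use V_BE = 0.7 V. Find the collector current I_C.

I_C ≈ 5 mA

Thevenize the base divider: V_Th = V_CC·R_2/(R_1+R_2) = 18×8.2/35.2 = 4.19 V, R_Th = R_1‖R_2 = 6.29 kΩ.
Base-emitter loop: V_Th = I_B·R_Th + V_BE + (β+1)I_B·R_E, so I_B = (4.19 − 0.7) / (6.29 + 51×0.56) = 0.1 mA.
I_C = β·I_B = 50×0.1 = 5.01 mA, and I_E = (β+1)I_B = 5.11 mA.
V_CE = V_CC − I_C·R_C − I_E·R_E = 18 − 5.01×2.7 − 5.11×0.56 = 1.61 V.
V_CE = 1.61 V > 0.2 V confirms active-region operation.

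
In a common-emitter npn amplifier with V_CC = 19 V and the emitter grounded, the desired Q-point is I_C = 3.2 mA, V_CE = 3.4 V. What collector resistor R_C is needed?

R_C ≈ 4.9 kΩ

Collector loop: V_CC = I_C·R_C + V_CE.
R_C = (V_CC − V_CE)/I_C = (19 − 3.4)/3.2 = 4.88 kΩ.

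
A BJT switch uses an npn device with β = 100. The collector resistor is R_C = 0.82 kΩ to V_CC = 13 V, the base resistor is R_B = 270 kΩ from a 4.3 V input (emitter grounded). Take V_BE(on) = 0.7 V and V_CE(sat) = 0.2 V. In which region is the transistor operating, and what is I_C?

active; I_C ≈ 1.3 mA

Assume active. Base-emitter loop: I_B = (V_BB − V_BE)/R_B = (4.3 − 0.7)/270 = 0.0133 mA.
I_C = β·I_B = 100×0.0133 = 1.33 mA.
V_CE = V_CC − I_C·R_C = 13 − 1.33×0.82 = 11.9 V > V_CE(sat), so the active-region assumption holds.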